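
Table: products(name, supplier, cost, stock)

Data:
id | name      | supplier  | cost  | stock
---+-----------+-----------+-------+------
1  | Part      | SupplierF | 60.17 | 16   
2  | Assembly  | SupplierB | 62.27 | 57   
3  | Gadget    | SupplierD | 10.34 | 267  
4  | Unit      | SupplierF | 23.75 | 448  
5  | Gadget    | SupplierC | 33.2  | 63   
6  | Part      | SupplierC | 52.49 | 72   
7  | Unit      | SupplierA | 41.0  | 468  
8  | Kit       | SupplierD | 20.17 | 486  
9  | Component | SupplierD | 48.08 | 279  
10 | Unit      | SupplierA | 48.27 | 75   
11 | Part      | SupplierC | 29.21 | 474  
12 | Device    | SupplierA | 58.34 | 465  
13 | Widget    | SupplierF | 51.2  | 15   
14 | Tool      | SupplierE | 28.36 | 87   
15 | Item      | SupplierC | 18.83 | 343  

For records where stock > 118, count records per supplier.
SELECT supplier, COUNT(*)
FROM products
WHERE stock > 118
GROUP BY supplier

Note: WHERE filters rows before grouping.

Result:
  SupplierA: 2
  SupplierC: 2
  SupplierD: 3
  SupplierF: 1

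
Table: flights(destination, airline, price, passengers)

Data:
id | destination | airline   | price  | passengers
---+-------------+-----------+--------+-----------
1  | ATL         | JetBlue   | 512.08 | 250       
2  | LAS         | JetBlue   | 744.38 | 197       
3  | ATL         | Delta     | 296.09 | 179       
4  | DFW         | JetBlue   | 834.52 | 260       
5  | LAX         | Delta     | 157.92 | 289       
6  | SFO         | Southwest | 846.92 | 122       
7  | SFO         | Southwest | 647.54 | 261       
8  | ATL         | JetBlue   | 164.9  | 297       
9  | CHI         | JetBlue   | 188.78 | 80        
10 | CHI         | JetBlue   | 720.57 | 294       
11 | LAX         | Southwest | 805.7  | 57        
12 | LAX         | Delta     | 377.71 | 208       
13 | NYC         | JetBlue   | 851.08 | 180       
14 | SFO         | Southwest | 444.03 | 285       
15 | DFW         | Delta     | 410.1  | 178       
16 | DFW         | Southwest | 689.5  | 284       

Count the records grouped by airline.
SELECT airline, COUNT(*) as count
FROM flights
GROUP BY airline

Result:
  Delta: 4
  JetBlue: 7
  Southwest: 5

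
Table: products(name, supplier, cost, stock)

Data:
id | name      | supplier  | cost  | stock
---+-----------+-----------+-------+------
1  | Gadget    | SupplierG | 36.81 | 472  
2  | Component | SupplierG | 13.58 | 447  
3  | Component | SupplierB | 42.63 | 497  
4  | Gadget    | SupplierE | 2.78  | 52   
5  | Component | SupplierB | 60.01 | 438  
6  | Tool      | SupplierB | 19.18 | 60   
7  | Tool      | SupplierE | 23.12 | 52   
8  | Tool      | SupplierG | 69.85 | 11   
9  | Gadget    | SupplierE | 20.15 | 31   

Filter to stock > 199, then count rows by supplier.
SELECT supplier, COUNT(*)
FROM products
WHERE stock > 199
GROUP BY supplier

Note: WHERE filters rows before grouping.

Result:
  SupplierB: 2
  SupplierG: 2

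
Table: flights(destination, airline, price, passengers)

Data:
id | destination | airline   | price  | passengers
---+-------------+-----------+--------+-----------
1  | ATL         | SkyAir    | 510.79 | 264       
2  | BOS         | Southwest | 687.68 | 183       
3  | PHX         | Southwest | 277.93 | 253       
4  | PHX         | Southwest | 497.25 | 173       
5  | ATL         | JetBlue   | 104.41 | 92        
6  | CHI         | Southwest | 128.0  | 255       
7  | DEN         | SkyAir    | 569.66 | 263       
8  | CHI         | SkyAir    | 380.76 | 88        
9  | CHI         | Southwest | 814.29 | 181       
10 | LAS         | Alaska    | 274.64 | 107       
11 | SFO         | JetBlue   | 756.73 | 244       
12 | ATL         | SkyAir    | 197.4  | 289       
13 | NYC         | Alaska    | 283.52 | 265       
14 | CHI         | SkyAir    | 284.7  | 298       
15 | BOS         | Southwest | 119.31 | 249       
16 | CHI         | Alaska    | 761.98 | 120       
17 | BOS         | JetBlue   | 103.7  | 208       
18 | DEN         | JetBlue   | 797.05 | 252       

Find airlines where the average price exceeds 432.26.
SELECT airline, AVG(price)
FROM flights
GROUP BY airline
HAVING AVG(price) > 432.26

Result:
  Alaska: avg=440.05
  JetBlue: avg=440.47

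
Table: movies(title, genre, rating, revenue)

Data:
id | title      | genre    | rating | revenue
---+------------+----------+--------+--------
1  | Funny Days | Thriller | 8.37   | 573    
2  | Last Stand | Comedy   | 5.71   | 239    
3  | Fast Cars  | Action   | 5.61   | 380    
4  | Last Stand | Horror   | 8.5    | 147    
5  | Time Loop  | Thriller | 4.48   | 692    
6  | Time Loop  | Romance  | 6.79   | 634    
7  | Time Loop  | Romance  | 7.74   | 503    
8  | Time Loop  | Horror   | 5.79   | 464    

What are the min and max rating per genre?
SELECT genre, MIN(rating), MAX(rating)
FROM movies
GROUP BY genre

Result:
  Action: min=5.61, max=5.61
  Comedy: min=5.71, max=5.71
  Horror: min=5.79, max=8.50
  Romance: min=6.79, max=7.74
  Thriller: min=4.48, max=8.37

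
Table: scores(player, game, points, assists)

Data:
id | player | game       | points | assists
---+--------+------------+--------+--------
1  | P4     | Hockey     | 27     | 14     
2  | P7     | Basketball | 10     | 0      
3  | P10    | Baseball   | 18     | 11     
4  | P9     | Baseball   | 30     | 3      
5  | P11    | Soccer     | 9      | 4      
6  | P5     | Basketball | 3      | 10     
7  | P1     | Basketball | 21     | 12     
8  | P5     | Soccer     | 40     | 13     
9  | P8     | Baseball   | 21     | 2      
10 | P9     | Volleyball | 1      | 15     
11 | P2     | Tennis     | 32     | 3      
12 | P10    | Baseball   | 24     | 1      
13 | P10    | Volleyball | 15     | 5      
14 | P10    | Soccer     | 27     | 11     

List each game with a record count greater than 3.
SELECT game, COUNT(*) as cnt
FROM scores
GROUP BY game
HAVING COUNT(*) > 3

Result:
  Baseball: 4

Note: HAVING filters groups after aggregation, WHERE filters rows before.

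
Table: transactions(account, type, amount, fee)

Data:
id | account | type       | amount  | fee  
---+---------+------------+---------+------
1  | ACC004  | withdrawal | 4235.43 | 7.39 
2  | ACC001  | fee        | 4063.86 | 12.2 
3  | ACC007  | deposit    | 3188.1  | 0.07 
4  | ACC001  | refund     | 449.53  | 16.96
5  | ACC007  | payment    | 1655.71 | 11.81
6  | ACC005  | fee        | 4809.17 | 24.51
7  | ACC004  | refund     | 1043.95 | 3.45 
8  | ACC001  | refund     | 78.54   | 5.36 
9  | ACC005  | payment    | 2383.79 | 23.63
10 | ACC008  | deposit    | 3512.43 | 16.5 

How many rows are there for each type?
SELECT type, COUNT(*) as count
FROM transactions
GROUP BY type

Result:
  deposit: 2
  fee: 2
  payment: 2
  refund: 3
  withdrawal: 1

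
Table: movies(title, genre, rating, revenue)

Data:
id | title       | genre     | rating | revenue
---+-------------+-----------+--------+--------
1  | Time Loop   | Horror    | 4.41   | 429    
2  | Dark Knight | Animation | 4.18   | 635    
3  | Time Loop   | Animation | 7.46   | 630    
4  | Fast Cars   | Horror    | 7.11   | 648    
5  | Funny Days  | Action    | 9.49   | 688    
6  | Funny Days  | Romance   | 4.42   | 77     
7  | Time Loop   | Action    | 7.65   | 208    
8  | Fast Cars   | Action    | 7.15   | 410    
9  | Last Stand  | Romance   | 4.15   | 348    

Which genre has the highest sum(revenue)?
SELECT genre, SUM(revenue) as val
FROM movies
GROUP BY genre
ORDER BY val DESC
LIMIT 1

Result: Action with sum(revenue) = 1306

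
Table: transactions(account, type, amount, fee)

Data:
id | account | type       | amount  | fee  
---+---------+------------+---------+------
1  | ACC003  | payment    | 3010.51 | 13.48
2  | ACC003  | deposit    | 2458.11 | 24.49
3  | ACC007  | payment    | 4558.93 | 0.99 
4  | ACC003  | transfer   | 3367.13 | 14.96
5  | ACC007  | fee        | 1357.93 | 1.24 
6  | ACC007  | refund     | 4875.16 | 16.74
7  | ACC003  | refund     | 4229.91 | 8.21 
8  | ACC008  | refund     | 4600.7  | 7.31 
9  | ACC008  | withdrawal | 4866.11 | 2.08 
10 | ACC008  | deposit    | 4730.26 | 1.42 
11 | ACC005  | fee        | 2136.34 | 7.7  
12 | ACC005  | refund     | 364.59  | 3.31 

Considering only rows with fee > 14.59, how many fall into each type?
SELECT type, COUNT(*)
FROM transactions
WHERE fee > 14.59
GROUP BY type

Note: WHERE filters rows before grouping.

Result:
  deposit: 1
  refund: 1
  transfer: 1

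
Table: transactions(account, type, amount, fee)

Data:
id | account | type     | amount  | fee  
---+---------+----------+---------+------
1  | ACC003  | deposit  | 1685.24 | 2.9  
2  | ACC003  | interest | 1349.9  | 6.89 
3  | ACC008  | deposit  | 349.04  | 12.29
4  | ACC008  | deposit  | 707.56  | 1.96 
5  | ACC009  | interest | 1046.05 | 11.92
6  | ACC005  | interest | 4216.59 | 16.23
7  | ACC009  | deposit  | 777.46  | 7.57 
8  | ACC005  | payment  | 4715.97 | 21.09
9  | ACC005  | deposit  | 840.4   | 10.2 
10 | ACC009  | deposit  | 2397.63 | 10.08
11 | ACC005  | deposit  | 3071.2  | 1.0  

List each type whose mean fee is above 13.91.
SELECT type, AVG(fee)
FROM transactions
GROUP BY type
HAVING AVG(fee) > 13.91

Result:
  payment: avg=21.09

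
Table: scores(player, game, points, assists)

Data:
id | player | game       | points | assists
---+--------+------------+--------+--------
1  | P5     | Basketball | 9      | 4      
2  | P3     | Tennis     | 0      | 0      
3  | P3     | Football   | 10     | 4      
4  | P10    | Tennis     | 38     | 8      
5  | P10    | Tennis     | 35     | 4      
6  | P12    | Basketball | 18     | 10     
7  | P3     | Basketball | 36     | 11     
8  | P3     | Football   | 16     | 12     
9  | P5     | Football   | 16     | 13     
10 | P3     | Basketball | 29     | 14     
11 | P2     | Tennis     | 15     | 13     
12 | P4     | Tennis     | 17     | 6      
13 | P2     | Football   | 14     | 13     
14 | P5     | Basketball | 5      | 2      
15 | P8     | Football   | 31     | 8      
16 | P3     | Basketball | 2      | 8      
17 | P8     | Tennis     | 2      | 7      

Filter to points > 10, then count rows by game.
SELECT game, COUNT(*)
FROM scores
WHERE points > 10
GROUP BY game

Note: WHERE filters rows before grouping.

Result:
  Basketball: 3
  Football: 4
  Tennis: 4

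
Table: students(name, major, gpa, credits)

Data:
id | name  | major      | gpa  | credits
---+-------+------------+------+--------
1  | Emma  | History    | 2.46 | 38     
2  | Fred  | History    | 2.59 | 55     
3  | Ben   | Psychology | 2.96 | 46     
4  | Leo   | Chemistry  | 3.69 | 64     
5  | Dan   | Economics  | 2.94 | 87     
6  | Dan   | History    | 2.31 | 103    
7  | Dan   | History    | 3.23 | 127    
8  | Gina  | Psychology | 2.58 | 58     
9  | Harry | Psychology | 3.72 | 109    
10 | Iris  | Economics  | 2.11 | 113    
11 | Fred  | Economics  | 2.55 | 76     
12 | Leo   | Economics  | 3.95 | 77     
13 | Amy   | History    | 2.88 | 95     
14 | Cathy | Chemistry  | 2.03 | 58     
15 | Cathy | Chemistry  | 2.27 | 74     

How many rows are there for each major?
SELECT major, COUNT(*) as count
FROM students
GROUP BY major

Result:
  Chemistry: 3
  Economics: 4
  History: 5
  Psychology: 3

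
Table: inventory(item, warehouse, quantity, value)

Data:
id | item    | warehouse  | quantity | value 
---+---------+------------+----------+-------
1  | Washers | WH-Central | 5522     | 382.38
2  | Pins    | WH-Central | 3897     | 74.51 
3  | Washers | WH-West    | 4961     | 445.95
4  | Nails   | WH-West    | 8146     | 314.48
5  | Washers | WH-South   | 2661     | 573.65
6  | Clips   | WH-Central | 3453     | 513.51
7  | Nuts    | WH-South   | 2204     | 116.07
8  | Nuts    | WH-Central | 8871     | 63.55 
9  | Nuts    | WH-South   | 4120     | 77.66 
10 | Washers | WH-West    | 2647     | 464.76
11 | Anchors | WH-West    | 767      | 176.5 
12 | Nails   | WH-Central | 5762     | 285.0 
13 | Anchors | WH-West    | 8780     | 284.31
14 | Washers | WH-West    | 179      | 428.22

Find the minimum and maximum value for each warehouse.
SELECT warehouse, MIN(value), MAX(value)
FROM inventory
GROUP BY warehouse

Result:
  WH-Central: min=63.55, max=513.51
  WH-South: min=77.66, max=573.65
  WH-West: min=176.50, max=464.76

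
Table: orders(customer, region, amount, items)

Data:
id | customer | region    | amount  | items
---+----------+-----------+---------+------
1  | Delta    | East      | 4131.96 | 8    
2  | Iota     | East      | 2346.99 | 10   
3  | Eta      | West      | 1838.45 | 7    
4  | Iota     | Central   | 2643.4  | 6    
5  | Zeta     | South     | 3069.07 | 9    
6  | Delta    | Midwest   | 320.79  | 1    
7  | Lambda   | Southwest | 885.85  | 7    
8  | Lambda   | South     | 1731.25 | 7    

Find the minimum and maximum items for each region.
SELECT region, MIN(items), MAX(items)
FROM orders
GROUP BY region

Result:
  Central: min=6, max=6
  East: min=8, max=10
  Midwest: min=1, max=1
  South: min=7, max=9
  Southwest: min=7, max=7
  West: min=7, max=7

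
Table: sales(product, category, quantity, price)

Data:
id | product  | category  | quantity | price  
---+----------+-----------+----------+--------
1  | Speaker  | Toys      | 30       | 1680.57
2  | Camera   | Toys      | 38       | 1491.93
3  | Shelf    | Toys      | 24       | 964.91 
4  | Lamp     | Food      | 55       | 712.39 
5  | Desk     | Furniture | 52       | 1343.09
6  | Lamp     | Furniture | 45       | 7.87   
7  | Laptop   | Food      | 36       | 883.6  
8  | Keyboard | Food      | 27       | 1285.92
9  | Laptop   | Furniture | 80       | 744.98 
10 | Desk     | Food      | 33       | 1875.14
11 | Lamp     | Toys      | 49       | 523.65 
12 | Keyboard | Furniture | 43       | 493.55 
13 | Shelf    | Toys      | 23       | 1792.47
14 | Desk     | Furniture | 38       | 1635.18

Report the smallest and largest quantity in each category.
SELECT category, MIN(quantity), MAX(quantity)
FROM sales
GROUP BY category

Result:
  Food: min=27, max=55
  Furniture: min=38, max=80
  Toys: min=23, max=49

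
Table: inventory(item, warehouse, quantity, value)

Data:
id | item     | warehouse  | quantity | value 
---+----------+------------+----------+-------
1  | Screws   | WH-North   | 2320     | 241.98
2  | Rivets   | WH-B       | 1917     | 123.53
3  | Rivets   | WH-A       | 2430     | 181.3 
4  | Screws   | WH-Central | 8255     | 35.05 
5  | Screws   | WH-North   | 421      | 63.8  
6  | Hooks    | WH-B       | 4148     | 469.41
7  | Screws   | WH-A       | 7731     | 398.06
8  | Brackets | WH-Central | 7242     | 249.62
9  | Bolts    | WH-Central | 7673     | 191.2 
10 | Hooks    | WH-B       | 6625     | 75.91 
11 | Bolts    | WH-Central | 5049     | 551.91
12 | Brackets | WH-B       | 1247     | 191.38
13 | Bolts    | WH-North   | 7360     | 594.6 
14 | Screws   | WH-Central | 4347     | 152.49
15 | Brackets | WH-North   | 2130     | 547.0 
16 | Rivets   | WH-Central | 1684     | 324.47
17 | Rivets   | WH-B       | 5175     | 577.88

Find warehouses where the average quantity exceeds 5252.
SELECT warehouse, AVG(quantity)
FROM inventory
GROUP BY warehouse
HAVING AVG(quantity) > 5252

Result:
  WH-Central: avg=5708.33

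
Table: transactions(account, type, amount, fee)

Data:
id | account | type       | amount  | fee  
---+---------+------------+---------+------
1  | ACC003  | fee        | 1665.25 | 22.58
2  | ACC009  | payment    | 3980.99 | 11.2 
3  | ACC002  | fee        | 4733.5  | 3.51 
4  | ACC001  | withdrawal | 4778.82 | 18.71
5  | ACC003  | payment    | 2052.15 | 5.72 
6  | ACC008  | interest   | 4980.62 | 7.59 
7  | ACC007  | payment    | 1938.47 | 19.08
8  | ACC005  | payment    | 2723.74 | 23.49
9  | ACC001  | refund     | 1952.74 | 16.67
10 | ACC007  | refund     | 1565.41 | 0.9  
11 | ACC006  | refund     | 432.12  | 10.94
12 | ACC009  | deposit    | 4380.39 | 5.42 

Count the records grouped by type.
SELECT type, COUNT(*) as count
FROM transactions
GROUP BY type

Result:
  deposit: 1
  fee: 2
  interest: 1
  payment: 4
  refund: 3
  withdrawal: 1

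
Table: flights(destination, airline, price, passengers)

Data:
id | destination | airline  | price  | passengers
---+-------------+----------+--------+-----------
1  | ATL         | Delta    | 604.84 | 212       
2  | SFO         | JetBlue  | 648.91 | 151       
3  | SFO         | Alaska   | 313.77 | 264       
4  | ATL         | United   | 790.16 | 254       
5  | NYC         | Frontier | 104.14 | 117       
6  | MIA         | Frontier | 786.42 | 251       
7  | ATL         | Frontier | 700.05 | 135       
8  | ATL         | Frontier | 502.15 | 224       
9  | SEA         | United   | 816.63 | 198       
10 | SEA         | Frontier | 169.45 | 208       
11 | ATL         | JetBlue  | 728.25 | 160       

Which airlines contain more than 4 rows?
SELECT airline, COUNT(*) as cnt
FROM flights
GROUP BY airline
HAVING COUNT(*) > 4

Result:
  Frontier: 5

Note: HAVING filters groups after aggregation, WHERE filters rows before.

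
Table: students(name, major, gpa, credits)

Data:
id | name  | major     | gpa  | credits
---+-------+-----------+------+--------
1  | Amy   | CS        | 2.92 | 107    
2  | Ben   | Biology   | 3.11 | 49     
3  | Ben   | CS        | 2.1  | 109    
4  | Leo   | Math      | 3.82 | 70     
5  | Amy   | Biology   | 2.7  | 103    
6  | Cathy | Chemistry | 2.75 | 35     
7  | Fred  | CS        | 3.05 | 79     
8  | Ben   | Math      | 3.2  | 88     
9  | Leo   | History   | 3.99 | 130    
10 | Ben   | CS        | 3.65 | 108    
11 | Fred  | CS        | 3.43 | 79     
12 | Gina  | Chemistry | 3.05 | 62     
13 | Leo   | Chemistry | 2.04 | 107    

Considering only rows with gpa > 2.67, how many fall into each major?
SELECT major, COUNT(*)
FROM students
WHERE gpa > 2.67
GROUP BY major

Note: WHERE filters rows before grouping.

Result:
  Biology: 2
  CS: 4
  Chemistry: 2
  History: 1
  Math: 2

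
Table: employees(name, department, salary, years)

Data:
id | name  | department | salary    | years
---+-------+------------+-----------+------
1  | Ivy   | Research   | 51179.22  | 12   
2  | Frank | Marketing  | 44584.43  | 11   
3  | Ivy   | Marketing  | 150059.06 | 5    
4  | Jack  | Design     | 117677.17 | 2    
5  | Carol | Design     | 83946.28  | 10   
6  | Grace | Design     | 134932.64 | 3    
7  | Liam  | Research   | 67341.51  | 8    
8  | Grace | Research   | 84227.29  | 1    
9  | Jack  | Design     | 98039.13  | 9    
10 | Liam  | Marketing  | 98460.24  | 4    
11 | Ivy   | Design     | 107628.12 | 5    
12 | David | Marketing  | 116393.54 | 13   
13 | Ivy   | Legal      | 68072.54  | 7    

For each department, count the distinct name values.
SELECT department, COUNT(DISTINCT name)
FROM employees
GROUP BY department

Result:
  Design: 4 distinct
  Legal: 1 distinct
  Marketing: 4 distinct
  Research: 3 distinct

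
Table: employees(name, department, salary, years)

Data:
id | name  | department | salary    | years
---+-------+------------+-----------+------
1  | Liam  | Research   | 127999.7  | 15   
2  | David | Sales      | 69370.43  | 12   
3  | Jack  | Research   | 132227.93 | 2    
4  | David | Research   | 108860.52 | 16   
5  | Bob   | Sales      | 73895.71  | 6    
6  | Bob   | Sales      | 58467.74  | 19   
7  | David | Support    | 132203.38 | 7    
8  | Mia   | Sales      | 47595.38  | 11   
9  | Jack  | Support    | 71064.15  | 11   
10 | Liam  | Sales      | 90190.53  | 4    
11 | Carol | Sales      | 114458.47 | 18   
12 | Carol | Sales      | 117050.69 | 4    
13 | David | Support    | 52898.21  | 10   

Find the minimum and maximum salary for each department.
SELECT department, MIN(salary), MAX(salary)
FROM employees
GROUP BY department

Result:
  Research: min=108860.52, max=132227.93
  Sales: min=47595.38, max=117050.69
  Support: min=52898.21, max=132203.38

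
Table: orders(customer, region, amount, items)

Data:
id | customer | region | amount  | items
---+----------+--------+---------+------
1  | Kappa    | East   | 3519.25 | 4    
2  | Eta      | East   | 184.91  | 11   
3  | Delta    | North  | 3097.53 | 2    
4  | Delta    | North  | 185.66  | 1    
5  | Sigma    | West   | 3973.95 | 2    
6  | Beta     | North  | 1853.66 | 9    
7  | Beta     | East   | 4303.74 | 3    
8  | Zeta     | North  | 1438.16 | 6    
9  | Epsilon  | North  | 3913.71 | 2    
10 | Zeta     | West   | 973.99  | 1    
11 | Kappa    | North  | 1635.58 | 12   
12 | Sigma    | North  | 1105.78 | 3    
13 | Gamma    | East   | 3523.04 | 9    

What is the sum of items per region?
SELECT region, SUM(items) as result
FROM orders
GROUP BY region

Result:
  East: 27
  North: 35
  West: 3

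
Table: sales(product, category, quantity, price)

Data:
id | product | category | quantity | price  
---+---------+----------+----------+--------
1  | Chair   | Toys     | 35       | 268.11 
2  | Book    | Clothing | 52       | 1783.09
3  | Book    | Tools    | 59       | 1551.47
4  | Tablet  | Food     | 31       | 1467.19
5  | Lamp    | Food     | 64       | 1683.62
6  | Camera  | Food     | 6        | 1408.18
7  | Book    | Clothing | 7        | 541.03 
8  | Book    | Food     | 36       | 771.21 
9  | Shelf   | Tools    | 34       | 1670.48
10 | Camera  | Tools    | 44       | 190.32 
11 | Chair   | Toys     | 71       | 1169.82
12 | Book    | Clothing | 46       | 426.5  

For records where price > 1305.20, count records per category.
SELECT category, COUNT(*)
FROM sales
WHERE price > 1305.20
GROUP BY category

Note: WHERE filters rows before grouping.

Result:
  Clothing: 1
  Food: 3
  Tools: 2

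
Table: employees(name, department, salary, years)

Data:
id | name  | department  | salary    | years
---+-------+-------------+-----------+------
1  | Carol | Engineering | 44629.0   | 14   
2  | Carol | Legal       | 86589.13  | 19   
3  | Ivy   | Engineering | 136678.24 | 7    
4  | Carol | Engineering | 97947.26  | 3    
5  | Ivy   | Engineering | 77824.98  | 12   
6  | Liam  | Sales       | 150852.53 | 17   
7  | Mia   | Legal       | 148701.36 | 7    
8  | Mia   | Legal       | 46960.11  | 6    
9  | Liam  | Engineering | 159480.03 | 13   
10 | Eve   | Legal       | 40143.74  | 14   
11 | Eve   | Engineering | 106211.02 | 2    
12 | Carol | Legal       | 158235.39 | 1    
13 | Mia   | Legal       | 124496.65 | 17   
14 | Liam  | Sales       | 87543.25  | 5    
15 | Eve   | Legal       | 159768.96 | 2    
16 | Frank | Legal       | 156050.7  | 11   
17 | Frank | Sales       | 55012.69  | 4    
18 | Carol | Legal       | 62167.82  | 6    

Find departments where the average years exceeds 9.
SELECT department, AVG(years)
FROM employees
GROUP BY department
HAVING AVG(years) > 9

Result:
  Legal: avg=9.22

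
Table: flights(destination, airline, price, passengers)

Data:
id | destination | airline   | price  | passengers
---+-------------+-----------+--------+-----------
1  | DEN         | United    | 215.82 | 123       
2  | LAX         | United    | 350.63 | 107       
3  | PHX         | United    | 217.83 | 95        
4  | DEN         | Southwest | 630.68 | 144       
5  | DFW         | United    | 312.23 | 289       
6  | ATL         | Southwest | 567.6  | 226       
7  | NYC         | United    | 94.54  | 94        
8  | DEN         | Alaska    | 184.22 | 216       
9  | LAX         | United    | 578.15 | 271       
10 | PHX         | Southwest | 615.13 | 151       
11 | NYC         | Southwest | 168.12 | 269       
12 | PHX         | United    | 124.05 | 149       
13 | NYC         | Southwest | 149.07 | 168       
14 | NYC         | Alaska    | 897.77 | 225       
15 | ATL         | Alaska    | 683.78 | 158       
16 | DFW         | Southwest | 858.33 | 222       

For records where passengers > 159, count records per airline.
SELECT airline, COUNT(*)
FROM flights
WHERE passengers > 159
GROUP BY airline

Note: WHERE filters rows before grouping.

Result:
  Alaska: 2
  Southwest: 4
  United: 2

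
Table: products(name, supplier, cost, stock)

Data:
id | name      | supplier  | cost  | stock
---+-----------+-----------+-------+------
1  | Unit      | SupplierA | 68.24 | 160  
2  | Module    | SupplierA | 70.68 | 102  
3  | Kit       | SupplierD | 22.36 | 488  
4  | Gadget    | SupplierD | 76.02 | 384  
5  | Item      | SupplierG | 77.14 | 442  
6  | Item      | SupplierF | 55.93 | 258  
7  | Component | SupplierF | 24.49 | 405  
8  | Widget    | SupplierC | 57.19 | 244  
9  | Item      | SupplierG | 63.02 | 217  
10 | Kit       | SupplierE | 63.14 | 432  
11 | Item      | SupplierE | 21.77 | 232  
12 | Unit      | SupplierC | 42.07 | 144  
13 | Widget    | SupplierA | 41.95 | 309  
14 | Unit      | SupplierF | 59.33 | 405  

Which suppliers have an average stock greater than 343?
SELECT supplier, AVG(stock)
FROM products
GROUP BY supplier
HAVING AVG(stock) > 343

Result:
  SupplierD: avg=436.00
  SupplierF: avg=356.00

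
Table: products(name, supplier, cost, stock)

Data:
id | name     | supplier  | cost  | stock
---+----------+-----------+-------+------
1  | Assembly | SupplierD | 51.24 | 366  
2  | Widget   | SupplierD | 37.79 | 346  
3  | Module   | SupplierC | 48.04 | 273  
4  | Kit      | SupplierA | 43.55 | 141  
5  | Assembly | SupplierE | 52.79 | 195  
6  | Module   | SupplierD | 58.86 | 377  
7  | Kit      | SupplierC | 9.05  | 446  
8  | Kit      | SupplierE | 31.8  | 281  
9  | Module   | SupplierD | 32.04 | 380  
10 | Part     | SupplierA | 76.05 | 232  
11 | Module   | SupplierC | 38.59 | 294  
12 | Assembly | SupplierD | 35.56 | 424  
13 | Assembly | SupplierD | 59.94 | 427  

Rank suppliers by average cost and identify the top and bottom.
SELECT supplier, AVG(cost)
FROM products
GROUP BY supplier
ORDER BY AVG(cost)

All groups:
  SupplierC: 31.89
  SupplierE: 42.30
  SupplierD: 45.91
  SupplierA: 59.80

Highest: SupplierA (59.80)
Lowest: SupplierC (31.89)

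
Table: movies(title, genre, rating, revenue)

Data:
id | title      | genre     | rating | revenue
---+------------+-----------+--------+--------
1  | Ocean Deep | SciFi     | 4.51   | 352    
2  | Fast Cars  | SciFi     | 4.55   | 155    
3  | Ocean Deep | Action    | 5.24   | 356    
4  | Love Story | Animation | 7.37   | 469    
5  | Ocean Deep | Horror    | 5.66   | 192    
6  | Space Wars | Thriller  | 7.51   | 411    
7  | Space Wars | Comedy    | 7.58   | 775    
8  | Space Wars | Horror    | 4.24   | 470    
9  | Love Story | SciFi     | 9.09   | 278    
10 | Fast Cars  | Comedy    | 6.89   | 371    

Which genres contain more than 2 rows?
SELECT genre, COUNT(*) as cnt
FROM movies
GROUP BY genre
HAVING COUNT(*) > 2

Result:
  SciFi: 3

Note: HAVING filters groups after aggregation, WHERE filters rows before.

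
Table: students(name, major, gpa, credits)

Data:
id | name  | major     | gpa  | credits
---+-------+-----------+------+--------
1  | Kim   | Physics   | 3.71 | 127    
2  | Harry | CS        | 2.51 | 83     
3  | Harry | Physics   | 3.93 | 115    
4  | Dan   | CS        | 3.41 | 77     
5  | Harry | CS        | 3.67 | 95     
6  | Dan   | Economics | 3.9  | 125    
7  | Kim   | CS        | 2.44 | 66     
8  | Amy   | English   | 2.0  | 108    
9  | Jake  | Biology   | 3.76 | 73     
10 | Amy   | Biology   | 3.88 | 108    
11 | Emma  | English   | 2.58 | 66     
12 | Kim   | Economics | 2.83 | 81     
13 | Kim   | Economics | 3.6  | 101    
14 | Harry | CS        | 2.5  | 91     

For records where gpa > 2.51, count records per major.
SELECT major, COUNT(*)
FROM students
WHERE gpa > 2.51
GROUP BY major

Note: WHERE filters rows before grouping.

Result:
  Biology: 2
  CS: 2
  Economics: 3
  English: 1
  Physics: 2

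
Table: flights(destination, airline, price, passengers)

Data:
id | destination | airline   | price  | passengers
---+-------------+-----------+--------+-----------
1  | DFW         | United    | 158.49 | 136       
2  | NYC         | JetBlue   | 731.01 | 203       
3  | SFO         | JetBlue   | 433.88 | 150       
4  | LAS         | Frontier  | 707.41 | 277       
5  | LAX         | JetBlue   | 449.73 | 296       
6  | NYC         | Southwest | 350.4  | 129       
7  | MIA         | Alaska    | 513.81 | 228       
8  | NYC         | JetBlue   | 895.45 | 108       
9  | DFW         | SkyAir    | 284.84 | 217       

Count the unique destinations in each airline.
SELECT airline, COUNT(DISTINCT destination)
FROM flights
GROUP BY airline

Result:
  Alaska: 1 distinct
  Frontier: 1 distinct
  JetBlue: 3 distinct
  SkyAir: 1 distinct
  Southwest: 1 distinct
  United: 1 distinct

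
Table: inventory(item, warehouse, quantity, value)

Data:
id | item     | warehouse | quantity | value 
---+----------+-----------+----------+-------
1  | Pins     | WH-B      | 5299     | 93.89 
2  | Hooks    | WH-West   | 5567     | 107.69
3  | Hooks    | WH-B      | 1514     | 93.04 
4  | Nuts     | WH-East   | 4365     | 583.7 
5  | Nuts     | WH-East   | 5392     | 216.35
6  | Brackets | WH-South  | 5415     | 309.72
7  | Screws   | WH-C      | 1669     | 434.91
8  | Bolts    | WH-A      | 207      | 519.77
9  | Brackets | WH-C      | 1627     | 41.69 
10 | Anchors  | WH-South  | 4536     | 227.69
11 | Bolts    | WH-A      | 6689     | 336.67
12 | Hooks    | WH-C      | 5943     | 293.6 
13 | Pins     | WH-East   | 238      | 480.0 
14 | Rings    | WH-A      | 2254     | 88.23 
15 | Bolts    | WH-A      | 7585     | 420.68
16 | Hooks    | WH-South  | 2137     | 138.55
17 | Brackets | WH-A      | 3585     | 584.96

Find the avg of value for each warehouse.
SELECT warehouse, AVG(value) as result
FROM inventory
GROUP BY warehouse

Result:
  WH-A: 390.06
  WH-B: 93.47
  WH-C: 256.73
  WH-East: 426.68
  WH-South: 225.32
  WH-West: 107.69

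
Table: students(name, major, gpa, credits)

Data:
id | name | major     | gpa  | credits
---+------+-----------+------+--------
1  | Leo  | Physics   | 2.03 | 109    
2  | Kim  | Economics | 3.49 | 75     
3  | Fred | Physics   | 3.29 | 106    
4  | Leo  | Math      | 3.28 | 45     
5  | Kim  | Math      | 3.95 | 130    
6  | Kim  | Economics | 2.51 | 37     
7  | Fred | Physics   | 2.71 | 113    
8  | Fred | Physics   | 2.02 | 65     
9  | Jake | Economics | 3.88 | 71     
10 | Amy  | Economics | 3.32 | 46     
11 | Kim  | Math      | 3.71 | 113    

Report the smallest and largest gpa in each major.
SELECT major, MIN(gpa), MAX(gpa)
FROM students
GROUP BY major

Result:
  Economics: min=2.51, max=3.88
  Math: min=3.28, max=3.95
  Physics: min=2.02, max=3.29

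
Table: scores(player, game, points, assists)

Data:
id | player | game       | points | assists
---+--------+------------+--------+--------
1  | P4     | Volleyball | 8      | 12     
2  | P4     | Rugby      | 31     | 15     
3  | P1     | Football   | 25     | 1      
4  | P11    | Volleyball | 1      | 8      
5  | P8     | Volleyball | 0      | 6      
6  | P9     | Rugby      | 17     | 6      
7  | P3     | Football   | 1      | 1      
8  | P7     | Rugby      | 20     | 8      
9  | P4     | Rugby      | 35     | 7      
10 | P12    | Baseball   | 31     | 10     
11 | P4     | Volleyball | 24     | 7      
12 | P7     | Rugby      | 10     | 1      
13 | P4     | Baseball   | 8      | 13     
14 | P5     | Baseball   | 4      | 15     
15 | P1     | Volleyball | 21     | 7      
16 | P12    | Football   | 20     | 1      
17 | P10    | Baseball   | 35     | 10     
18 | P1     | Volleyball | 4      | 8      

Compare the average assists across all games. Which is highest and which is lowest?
SELECT game, AVG(assists)
FROM scores
GROUP BY game
ORDER BY AVG(assists)

All groups:
  Football: 1.00
  Rugby: 7.40
  Volleyball: 8.00
  Baseball: 12.00

Highest: Baseball (12.00)
Lowest: Football (1.00)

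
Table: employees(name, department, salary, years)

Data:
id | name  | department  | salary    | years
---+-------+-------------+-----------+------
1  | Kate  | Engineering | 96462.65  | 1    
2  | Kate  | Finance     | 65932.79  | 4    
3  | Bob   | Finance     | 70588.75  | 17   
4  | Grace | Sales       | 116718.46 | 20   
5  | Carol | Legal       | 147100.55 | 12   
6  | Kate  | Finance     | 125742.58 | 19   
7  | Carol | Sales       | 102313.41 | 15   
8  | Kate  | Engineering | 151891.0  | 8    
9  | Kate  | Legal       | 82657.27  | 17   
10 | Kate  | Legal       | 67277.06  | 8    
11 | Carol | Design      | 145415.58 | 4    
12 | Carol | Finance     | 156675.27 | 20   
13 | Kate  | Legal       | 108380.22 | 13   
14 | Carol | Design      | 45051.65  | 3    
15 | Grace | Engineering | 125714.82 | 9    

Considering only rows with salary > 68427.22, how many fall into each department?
SELECT department, COUNT(*)
FROM employees
WHERE salary > 68427.22
GROUP BY department

Note: WHERE filters rows before grouping.

Result:
  Design: 1
  Engineering: 3
  Finance: 3
  Legal: 3
  Sales: 2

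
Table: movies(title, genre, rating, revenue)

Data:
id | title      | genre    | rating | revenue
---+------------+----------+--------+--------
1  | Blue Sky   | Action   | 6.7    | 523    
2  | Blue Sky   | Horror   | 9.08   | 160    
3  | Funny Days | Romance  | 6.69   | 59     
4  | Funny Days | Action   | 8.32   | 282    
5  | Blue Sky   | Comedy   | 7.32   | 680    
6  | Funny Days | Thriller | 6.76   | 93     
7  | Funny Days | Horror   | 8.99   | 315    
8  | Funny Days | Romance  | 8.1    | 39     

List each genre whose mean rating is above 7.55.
SELECT genre, AVG(rating)
FROM movies
GROUP BY genre
HAVING AVG(rating) > 7.55

Result:
  Horror: avg=9.04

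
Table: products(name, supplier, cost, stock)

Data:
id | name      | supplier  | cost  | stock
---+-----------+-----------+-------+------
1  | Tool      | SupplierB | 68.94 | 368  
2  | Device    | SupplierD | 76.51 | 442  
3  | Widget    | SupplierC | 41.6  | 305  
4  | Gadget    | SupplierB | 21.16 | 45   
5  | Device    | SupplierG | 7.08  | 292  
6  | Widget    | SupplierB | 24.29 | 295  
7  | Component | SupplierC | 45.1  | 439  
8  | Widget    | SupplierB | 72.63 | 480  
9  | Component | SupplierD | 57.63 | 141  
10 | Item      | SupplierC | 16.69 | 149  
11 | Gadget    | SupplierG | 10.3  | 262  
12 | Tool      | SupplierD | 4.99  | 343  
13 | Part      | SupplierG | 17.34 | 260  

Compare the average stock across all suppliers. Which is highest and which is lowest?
SELECT supplier, AVG(stock)
FROM products
GROUP BY supplier
ORDER BY AVG(stock)

All groups:
  SupplierG: 271.33
  SupplierB: 297.00
  SupplierC: 297.67
  SupplierD: 308.67

Highest: SupplierD (308.67)
Lowest: SupplierG (271.33)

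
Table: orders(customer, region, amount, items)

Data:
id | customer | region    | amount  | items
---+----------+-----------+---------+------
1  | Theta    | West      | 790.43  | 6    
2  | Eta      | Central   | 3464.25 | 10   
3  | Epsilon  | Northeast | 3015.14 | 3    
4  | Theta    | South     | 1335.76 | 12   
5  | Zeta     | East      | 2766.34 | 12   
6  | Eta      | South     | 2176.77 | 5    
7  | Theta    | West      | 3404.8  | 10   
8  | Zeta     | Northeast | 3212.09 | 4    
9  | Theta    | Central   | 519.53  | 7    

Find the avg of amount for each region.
SELECT region, AVG(amount) as result
FROM orders
GROUP BY region

Result:
  Central: 1991.89
  East: 2766.34
  Northeast: 3113.62
  South: 1756.27
  West: 2097.62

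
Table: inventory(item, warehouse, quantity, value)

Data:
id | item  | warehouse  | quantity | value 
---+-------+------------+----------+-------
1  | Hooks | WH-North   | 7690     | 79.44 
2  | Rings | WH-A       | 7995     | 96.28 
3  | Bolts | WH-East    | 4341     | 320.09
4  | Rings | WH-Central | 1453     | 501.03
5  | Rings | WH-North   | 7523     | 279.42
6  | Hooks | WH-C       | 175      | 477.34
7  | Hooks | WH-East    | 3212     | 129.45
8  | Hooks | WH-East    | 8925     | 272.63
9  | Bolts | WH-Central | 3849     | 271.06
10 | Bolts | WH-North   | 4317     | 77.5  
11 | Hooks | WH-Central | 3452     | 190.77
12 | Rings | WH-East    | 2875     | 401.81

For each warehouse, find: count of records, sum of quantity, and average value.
SELECT warehouse,
       COUNT(*) as cnt,
       SUM(quantity) as total_quantity,
       AVG(value) as avg_value
FROM inventory
GROUP BY warehouse

Result:
  WH-A: 1 records, 7995 total quantity, 96.28 avg value
  WH-C: 1 records, 175 total quantity, 477.34 avg value
  WH-Central: 3 records, 8754 total quantity, 320.95 avg value
  WH-East: 4 records, 19353 total quantity, 281.00 avg value
  WH-North: 3 records, 19530 total quantity, 145.45 avg value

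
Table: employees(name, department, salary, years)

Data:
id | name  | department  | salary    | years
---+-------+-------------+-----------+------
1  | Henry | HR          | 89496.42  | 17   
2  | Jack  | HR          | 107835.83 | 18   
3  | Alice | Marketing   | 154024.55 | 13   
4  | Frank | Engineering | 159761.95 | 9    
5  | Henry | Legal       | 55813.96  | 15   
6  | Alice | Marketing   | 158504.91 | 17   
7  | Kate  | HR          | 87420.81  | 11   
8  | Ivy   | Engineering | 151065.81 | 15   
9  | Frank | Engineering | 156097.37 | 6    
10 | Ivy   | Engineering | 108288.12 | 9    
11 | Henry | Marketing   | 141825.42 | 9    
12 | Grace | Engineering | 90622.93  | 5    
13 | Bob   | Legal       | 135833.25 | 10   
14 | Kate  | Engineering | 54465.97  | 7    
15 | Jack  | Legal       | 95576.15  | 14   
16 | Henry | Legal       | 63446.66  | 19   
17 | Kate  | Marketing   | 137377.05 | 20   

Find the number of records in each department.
SELECT department, COUNT(*) as count
FROM employees
GROUP BY department

Result:
  Engineering: 6
  HR: 3
  Legal: 4
  Marketing: 4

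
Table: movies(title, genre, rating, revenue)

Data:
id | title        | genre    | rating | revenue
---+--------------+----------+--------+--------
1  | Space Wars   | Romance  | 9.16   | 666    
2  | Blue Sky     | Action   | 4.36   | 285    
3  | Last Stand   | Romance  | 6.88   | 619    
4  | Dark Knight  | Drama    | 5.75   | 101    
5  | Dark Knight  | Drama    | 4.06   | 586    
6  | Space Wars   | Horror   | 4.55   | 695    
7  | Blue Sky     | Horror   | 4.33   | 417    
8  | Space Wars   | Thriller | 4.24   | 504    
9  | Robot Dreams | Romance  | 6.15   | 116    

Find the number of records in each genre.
SELECT genre, COUNT(*) as count
FROM movies
GROUP BY genre

Result:
  Action: 1
  Drama: 2
  Horror: 2
  Romance: 3
  Thriller: 1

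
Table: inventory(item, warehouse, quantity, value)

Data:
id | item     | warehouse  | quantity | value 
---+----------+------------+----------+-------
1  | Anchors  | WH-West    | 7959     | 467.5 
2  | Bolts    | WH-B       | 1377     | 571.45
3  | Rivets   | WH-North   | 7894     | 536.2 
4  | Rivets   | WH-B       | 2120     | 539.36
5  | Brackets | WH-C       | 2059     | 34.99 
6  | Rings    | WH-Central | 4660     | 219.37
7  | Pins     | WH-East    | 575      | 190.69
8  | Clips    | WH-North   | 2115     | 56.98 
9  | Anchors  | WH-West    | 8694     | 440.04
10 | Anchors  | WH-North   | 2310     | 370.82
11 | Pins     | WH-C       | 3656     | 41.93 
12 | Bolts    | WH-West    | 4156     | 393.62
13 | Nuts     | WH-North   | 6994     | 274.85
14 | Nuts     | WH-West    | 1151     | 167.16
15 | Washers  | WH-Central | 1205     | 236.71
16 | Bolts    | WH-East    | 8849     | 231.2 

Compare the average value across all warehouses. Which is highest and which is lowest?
SELECT warehouse, AVG(value)
FROM inventory
GROUP BY warehouse
ORDER BY AVG(value)

All groups:
  WH-C: 38.46
  WH-East: 210.95
  WH-Central: 228.04
  WH-North: 309.71
  WH-West: 367.08
  WH-B: 555.41

Highest: WH-B (555.41)
Lowest: WH-C (38.46)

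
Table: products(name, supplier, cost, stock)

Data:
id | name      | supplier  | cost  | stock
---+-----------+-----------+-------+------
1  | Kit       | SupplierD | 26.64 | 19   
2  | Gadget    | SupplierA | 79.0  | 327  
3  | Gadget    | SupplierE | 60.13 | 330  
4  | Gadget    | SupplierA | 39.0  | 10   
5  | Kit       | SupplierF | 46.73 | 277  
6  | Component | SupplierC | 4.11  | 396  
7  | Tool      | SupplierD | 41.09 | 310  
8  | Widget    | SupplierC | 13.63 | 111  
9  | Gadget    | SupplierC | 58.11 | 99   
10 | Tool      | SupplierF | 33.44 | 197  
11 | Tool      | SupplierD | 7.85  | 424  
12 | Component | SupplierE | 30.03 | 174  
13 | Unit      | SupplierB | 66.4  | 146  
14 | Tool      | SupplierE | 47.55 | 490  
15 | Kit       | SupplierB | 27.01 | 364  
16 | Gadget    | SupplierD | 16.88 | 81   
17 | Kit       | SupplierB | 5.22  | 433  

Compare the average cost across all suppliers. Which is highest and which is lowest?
SELECT supplier, AVG(cost)
FROM products
GROUP BY supplier
ORDER BY AVG(cost)

All groups:
  SupplierD: 23.12
  SupplierC: 25.28
  SupplierB: 32.88
  SupplierF: 40.09
  SupplierE: 45.90
  SupplierA: 59.00

Highest: SupplierA (59.00)
Lowest: SupplierD (23.12)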